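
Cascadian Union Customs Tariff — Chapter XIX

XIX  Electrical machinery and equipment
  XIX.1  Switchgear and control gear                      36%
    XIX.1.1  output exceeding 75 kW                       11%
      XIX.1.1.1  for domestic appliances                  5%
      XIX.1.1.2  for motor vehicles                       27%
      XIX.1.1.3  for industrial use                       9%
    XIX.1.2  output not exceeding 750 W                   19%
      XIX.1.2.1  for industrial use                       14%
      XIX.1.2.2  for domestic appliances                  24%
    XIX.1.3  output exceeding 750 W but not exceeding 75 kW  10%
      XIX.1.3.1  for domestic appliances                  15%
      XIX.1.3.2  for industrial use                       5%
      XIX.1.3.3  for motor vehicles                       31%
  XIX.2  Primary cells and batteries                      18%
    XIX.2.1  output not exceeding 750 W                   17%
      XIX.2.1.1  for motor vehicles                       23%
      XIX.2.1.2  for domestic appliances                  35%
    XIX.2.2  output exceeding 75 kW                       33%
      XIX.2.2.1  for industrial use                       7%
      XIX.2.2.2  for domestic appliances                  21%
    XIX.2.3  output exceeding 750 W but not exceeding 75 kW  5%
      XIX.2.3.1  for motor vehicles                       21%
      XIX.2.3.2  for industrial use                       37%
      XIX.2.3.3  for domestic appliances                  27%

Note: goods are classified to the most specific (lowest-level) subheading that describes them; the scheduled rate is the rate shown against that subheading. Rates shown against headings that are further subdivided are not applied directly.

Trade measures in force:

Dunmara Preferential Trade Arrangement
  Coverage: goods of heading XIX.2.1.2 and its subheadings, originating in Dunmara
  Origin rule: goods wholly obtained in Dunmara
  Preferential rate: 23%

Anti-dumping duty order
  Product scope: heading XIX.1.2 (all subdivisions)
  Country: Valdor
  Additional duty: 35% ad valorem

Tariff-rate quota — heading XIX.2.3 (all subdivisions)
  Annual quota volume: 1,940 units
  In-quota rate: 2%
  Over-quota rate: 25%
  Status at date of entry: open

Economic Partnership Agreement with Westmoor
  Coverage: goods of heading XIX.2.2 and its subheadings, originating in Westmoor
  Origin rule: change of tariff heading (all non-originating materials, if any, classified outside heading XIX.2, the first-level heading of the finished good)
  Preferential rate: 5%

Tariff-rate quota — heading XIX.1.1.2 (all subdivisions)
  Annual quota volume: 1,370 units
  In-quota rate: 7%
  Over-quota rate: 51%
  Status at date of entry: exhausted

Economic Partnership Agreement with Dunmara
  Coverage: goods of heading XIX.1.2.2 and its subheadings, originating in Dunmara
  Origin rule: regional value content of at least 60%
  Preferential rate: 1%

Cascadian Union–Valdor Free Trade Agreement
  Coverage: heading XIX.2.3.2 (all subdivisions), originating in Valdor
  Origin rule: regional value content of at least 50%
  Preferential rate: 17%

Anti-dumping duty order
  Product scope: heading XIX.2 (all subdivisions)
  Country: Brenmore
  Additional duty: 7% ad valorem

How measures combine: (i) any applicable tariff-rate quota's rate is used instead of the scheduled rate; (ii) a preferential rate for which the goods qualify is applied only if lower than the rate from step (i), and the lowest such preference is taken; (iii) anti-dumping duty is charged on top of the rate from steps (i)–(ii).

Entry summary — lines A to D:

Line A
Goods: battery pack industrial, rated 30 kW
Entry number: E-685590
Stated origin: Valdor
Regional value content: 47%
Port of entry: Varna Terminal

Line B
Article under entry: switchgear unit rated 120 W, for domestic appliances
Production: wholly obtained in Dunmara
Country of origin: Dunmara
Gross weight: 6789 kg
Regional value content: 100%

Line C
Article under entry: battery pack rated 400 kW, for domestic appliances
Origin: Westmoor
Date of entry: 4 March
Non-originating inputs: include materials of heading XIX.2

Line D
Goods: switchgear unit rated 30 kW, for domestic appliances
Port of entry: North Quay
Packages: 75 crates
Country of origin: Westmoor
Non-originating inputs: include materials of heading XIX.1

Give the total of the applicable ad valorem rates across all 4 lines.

Line A: battery pack → XIX.2; rated 30 kW → XIX.2.3; industrial → XIX.2.3.2. Scheduled 37%. quota on XIX.2.3 open → in-quota 2%; Valdor agreement on XIX.2.3.2: RVC < 50%. → 2%.
Line B: switchgear unit → XIX.1; rated 120 W → XIX.1.2; for domestic appliances → XIX.1.2.2. Scheduled 24%. Dunmara agreement on XIX.2.1.2: XIX.1.2.2 not covered; Dunmara agreement on XIX.1.2.2: RVC ≥ 60% → 1% available; preferential 1%. → 1%.
Line C: battery pack → XIX.2; rated 400 kW → XIX.2.2; for domestic appliances → XIX.2.2.2. Scheduled 21%. Westmoor agreement on XIX.2.2: CTH not met. → 21%.
Line D: switchgear unit → XIX.1; rated 30 kW → XIX.1.3; for domestic appliances → XIX.1.3.1. Scheduled 15%. Westmoor agreement on XIX.2.2: XIX.1.3.1 not covered. → 15%.
Sum: 2% + 1% + 21% + 15% = 39%.

39%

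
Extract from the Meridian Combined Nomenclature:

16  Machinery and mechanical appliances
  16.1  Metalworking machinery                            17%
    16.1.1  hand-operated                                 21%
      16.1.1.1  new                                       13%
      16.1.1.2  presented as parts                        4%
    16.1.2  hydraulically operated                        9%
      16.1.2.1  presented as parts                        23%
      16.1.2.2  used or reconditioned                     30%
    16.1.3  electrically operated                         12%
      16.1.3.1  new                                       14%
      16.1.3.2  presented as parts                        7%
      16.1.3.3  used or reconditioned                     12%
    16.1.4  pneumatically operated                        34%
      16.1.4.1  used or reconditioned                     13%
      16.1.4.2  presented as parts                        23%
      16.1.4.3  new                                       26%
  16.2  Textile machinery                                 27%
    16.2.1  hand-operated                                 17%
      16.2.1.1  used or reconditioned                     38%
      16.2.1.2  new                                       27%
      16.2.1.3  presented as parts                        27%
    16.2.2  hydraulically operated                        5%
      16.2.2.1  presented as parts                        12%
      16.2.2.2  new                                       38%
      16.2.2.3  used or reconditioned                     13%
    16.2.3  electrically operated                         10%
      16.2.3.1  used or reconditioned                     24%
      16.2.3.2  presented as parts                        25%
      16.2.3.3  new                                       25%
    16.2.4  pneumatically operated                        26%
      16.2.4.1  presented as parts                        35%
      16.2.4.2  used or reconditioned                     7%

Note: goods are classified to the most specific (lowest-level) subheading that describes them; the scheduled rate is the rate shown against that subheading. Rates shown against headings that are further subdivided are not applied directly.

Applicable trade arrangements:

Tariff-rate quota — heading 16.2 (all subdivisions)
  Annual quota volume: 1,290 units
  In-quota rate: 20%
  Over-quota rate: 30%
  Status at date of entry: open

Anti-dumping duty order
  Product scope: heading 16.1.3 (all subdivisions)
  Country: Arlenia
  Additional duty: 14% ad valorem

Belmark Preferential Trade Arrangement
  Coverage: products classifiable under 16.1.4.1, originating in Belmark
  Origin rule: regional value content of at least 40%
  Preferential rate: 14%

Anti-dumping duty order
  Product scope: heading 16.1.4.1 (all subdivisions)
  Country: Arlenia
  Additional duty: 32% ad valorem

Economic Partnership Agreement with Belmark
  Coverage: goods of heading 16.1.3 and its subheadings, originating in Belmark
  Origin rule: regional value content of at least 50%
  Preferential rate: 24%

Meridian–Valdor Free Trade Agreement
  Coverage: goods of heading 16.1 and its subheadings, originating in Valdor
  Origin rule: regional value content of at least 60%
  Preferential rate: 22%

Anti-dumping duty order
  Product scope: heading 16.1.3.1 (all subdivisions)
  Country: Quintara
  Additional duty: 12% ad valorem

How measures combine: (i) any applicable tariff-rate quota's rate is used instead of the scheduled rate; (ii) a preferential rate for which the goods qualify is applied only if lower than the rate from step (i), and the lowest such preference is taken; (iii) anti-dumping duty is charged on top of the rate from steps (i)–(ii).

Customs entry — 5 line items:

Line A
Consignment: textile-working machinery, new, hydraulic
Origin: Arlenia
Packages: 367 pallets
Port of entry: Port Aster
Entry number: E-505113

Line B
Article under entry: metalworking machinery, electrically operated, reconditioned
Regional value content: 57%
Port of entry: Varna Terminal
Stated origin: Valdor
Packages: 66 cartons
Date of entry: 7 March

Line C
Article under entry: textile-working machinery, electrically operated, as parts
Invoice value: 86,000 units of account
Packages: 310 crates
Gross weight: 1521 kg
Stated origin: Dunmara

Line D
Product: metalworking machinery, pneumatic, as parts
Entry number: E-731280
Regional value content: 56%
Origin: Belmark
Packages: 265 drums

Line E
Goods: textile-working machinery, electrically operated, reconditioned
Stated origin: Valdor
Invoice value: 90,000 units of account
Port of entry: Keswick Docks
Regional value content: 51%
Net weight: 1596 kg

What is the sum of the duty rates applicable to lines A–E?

95%

Line A: textile-working → 16.2; hydraulic → 16.2.2; new → 16.2.2.2. Scheduled 38%. quota on 16.2 open → in-quota 20%. → 20%.
Line B: metalworking → 16.1; electrically operated → 16.1.3; reconditioned → 16.1.3.3. Scheduled 12%. Valdor agreement on 16.1: RVC < 60%. → 12%.
Line C: textile-working → 16.2; electrically operated → 16.2.3; as parts → 16.2.3.2. Scheduled 25%. quota on 16.2 open → in-quota 20%. → 20%.
Line D: metalworking → 16.1; pneumatic → 16.1.4; as parts → 16.1.4.2. Scheduled 23%. Belmark agreement on 16.1.4.1: 16.1.4.2 not covered; Belmark agreement on 16.1.3: 16.1.4.2 not covered. → 23%.
Line E: textile-working → 16.2; electrically operated → 16.2.3; reconditioned → 16.2.3.1. Scheduled 24%. quota on 16.2 open → in-quota 20%; Valdor agreement on 16.1: 16.2.3.1 not covered. → 20%.
Sum: 20% + 12% + 20% + 23% + 20% = 95%.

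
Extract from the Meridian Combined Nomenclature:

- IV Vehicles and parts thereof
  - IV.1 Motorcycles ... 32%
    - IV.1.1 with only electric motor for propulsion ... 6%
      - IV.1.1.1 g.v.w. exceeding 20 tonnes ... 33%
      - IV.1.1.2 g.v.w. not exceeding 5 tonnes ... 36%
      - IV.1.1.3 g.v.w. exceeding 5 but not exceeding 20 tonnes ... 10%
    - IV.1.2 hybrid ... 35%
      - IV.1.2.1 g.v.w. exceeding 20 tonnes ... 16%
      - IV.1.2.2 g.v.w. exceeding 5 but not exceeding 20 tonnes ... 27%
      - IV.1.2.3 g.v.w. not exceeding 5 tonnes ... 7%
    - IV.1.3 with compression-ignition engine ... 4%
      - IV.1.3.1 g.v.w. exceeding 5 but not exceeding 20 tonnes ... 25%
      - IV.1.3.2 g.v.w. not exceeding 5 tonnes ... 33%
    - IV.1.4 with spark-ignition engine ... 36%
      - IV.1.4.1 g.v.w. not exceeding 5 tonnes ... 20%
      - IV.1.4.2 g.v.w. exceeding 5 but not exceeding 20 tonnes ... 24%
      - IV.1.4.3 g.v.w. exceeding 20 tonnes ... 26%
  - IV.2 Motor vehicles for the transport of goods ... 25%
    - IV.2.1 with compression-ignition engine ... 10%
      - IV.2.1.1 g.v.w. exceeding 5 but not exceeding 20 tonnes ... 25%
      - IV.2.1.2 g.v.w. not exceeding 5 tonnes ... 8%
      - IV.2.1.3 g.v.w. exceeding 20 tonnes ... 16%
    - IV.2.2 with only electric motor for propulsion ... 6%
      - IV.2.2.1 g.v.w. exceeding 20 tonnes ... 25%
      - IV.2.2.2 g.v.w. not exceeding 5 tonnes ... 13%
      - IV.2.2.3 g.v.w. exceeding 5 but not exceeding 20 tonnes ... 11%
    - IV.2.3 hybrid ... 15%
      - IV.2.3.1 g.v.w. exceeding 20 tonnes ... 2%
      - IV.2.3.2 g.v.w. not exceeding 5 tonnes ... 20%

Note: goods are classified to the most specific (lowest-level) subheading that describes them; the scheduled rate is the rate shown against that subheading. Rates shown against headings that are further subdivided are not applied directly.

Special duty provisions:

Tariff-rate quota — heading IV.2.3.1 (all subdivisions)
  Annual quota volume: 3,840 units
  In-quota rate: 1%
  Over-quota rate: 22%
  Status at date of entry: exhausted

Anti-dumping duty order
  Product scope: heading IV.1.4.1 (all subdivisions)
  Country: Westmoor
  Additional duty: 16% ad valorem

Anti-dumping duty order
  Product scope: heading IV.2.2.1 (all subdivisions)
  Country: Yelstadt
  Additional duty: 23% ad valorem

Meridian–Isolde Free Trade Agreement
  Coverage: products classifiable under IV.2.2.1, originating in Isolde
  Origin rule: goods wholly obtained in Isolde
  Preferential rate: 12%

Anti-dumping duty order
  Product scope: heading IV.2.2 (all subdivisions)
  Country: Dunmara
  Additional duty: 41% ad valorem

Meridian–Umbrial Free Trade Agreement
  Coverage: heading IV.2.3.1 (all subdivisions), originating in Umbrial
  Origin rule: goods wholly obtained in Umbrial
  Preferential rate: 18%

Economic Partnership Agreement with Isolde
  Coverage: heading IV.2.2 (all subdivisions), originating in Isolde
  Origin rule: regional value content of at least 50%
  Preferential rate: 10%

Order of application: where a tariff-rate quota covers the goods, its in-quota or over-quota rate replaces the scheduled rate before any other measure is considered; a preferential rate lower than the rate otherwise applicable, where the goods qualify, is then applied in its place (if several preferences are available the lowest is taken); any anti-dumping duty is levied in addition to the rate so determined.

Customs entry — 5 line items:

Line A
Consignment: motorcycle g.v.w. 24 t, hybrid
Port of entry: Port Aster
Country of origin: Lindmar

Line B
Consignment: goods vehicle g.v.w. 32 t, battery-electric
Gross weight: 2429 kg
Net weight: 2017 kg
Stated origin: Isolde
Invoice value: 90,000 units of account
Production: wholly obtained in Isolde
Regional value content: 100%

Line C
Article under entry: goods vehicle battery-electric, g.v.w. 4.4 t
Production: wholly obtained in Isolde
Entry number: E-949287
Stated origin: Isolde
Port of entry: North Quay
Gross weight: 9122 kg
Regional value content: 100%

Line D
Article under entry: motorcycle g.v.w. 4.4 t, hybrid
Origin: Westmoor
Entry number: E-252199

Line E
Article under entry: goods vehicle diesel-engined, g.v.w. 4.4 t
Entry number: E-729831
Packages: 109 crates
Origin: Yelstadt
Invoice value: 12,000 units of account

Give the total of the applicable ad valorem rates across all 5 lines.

51%

Line A: motorcycle → IV.1; hybrid → IV.1.2; g.v.w. 24 t → IV.1.2.1. Scheduled 16%. No special measure applies. → 16%.
Line B: goods vehicle → IV.2; battery-electric → IV.2.2; g.v.w. 32 t → IV.2.2.1. Scheduled 25%. Isolde agreement on IV.2.2.1: wholly obtained → 12% available; Isolde agreement on IV.2.2: RVC ≥ 50% → 10% available; preferential 10%. → 10%.
Line C: goods vehicle → IV.2; battery-electric → IV.2.2; g.v.w. 4.4 t → IV.2.2.2. Scheduled 13%. Isolde agreement on IV.2.2.1: IV.2.2.2 not covered; Isolde agreement on IV.2.2: RVC ≥ 50% → 10% available; preferential 10%. → 10%.
Line D: motorcycle → IV.1; hybrid → IV.1.2; g.v.w. 4.4 t → IV.1.2.3. Scheduled 7%. No special measure applies. → 7%.
Line E: goods vehicle → IV.2; diesel-engined → IV.2.1; g.v.w. 4.4 t → IV.2.1.2. Scheduled 8%. No special measure applies. → 8%.
Sum: 16% + 10% + 10% + 7% + 8% = 51%.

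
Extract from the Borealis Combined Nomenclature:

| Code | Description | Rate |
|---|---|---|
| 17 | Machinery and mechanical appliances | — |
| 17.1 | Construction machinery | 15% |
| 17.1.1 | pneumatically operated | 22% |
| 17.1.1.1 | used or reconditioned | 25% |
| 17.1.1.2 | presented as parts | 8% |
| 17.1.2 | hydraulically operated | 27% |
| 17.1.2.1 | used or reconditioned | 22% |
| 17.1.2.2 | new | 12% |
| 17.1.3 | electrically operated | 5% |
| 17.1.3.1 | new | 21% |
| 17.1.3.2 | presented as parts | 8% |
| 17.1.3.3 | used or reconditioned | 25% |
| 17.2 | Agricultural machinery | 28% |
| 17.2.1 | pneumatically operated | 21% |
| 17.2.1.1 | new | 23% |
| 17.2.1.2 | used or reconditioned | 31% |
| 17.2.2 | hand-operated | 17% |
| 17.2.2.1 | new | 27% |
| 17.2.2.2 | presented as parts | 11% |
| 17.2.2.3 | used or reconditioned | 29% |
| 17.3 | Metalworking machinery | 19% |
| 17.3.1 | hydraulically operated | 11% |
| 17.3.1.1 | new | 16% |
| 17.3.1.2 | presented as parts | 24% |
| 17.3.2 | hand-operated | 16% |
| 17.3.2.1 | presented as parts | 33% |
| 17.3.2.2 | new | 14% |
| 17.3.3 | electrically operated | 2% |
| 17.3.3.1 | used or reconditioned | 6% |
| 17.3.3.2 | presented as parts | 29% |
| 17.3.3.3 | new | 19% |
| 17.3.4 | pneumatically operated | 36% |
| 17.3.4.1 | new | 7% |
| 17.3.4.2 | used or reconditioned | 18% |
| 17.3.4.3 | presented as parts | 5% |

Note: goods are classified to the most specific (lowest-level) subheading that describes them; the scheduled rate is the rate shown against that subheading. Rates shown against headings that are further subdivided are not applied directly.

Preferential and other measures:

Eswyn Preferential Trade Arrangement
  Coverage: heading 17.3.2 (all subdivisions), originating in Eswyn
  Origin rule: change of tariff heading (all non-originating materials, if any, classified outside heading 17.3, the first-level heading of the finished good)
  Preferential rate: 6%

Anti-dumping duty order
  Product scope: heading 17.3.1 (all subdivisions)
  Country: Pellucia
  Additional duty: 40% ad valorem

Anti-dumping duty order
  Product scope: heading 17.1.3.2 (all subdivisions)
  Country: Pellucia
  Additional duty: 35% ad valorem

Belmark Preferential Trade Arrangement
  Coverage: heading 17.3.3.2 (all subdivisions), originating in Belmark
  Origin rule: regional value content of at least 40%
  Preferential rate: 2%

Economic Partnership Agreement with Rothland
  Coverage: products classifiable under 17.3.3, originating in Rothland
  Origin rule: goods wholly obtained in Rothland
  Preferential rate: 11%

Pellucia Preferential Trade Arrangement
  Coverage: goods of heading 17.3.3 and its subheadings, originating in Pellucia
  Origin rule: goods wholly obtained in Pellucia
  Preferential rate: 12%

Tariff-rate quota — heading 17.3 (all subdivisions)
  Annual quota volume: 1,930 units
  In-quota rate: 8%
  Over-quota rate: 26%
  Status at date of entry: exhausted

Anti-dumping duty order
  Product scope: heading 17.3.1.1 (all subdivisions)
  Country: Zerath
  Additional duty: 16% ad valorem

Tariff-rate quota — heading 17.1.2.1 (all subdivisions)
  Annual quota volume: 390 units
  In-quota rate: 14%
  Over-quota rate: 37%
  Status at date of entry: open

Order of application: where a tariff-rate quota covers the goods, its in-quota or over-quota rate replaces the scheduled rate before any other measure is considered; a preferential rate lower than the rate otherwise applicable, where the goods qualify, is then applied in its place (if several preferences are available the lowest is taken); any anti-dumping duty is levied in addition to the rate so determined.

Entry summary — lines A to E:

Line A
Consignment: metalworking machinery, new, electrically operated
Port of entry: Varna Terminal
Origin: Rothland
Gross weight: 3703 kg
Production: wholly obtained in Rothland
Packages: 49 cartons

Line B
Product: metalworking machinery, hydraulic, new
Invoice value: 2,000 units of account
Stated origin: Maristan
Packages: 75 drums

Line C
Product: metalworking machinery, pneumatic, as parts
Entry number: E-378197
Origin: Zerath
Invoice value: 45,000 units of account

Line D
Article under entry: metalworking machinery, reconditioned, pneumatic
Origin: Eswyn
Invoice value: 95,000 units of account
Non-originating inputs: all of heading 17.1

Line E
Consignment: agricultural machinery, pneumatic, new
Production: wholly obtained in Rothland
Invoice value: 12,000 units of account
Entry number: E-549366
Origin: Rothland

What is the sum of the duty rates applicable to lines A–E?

Line A: metalworking → 17.3; electrically operated → 17.3.3; new → 17.3.3.3. Scheduled 19%. quota on 17.3 exhausted → over-quota 26%; Rothland agreement on 17.3.3: wholly obtained → 11% available; preferential 11%. → 11%.
Line B: metalworking → 17.3; hydraulic → 17.3.1; new → 17.3.1.1. Scheduled 16%. quota on 17.3 exhausted → over-quota 26%. → 26%.
Line C: metalworking → 17.3; pneumatic → 17.3.4; as parts → 17.3.4.3. Scheduled 5%. quota on 17.3 exhausted → over-quota 26%. → 26%.
Line D: metalworking → 17.3; pneumatic → 17.3.4; reconditioned → 17.3.4.2. Scheduled 18%. quota on 17.3 exhausted → over-quota 26%; Eswyn agreement on 17.3.2: 17.3.4.2 not covered. → 26%.
Line E: agricultural → 17.2; pneumatic → 17.2.1; new → 17.2.1.1. Scheduled 23%. Rothland agreement on 17.3.3: 17.2.1.1 not covered. → 23%.
Sum: 11% + 26% + 26% + 26% + 23% = 112%.

112%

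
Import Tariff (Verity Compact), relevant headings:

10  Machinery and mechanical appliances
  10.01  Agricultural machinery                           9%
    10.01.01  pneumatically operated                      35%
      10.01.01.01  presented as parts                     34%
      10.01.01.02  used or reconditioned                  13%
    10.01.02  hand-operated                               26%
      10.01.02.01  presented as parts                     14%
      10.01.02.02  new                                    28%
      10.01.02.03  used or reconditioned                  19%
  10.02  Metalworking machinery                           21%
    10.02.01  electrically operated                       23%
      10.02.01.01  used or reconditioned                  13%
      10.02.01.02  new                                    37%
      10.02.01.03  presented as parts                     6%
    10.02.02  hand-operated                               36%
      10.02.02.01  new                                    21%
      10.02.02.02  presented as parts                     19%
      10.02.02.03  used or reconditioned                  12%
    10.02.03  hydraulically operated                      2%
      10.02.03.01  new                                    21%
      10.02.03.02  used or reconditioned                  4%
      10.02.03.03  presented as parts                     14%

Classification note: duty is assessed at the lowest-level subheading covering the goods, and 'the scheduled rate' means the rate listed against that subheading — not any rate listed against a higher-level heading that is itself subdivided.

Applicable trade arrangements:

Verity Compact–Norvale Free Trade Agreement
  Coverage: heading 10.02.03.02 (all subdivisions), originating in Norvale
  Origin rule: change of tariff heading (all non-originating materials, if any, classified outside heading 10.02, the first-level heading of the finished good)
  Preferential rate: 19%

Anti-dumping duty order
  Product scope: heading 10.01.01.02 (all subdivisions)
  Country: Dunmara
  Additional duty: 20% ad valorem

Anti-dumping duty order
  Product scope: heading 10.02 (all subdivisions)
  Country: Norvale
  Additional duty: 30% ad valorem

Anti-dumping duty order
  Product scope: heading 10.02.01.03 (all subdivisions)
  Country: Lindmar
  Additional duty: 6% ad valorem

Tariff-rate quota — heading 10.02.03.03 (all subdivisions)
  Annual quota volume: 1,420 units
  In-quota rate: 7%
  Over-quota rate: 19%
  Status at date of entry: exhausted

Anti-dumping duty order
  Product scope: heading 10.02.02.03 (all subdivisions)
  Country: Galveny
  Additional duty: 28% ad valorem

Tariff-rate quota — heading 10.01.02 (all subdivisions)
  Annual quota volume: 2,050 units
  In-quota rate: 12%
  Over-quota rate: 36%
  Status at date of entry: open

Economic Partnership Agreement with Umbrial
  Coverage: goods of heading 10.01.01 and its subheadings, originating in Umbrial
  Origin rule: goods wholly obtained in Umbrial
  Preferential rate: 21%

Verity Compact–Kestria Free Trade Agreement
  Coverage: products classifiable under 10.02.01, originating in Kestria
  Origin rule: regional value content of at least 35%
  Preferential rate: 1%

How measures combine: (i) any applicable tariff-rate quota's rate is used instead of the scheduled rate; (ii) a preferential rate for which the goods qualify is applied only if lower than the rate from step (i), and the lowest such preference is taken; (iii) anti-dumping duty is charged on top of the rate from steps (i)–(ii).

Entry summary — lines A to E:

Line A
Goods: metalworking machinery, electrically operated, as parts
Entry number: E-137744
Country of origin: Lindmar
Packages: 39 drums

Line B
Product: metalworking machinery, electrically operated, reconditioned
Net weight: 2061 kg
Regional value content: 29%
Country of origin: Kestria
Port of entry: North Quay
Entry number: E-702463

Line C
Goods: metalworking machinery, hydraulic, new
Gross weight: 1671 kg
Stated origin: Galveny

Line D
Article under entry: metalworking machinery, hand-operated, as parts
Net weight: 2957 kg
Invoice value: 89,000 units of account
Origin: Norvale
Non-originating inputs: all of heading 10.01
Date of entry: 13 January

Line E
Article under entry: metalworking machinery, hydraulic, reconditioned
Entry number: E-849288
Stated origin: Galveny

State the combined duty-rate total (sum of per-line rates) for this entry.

99%

Line A: metalworking → 10.02; electrically operated → 10.02.01; as parts → 10.02.01.03. Scheduled 6%. anti-dumping (Lindmar, 10.02.01.03): +6%; total 6% + 6% = 12%. → 12%.
Line B: metalworking → 10.02; electrically operated → 10.02.01; reconditioned → 10.02.01.01. Scheduled 13%. Kestria agreement on 10.02.01: RVC < 35%. → 13%.
Line C: metalworking → 10.02; hydraulic → 10.02.03; new → 10.02.03.01. Scheduled 21%. No special measure applies. → 21%.
Line D: metalworking → 10.02; hand-operated → 10.02.02; as parts → 10.02.02.02. Scheduled 19%. Norvale agreement on 10.02.03.02: 10.02.02.02 not covered; anti-dumping (Norvale, 10.02): +30%; total 19% + 30% = 49%. → 49%.
Line E: metalworking → 10.02; hydraulic → 10.02.03; reconditioned → 10.02.03.02. Scheduled 4%. No special measure applies. → 4%.
Sum: 12% + 13% + 21% + 49% + 4% = 99%.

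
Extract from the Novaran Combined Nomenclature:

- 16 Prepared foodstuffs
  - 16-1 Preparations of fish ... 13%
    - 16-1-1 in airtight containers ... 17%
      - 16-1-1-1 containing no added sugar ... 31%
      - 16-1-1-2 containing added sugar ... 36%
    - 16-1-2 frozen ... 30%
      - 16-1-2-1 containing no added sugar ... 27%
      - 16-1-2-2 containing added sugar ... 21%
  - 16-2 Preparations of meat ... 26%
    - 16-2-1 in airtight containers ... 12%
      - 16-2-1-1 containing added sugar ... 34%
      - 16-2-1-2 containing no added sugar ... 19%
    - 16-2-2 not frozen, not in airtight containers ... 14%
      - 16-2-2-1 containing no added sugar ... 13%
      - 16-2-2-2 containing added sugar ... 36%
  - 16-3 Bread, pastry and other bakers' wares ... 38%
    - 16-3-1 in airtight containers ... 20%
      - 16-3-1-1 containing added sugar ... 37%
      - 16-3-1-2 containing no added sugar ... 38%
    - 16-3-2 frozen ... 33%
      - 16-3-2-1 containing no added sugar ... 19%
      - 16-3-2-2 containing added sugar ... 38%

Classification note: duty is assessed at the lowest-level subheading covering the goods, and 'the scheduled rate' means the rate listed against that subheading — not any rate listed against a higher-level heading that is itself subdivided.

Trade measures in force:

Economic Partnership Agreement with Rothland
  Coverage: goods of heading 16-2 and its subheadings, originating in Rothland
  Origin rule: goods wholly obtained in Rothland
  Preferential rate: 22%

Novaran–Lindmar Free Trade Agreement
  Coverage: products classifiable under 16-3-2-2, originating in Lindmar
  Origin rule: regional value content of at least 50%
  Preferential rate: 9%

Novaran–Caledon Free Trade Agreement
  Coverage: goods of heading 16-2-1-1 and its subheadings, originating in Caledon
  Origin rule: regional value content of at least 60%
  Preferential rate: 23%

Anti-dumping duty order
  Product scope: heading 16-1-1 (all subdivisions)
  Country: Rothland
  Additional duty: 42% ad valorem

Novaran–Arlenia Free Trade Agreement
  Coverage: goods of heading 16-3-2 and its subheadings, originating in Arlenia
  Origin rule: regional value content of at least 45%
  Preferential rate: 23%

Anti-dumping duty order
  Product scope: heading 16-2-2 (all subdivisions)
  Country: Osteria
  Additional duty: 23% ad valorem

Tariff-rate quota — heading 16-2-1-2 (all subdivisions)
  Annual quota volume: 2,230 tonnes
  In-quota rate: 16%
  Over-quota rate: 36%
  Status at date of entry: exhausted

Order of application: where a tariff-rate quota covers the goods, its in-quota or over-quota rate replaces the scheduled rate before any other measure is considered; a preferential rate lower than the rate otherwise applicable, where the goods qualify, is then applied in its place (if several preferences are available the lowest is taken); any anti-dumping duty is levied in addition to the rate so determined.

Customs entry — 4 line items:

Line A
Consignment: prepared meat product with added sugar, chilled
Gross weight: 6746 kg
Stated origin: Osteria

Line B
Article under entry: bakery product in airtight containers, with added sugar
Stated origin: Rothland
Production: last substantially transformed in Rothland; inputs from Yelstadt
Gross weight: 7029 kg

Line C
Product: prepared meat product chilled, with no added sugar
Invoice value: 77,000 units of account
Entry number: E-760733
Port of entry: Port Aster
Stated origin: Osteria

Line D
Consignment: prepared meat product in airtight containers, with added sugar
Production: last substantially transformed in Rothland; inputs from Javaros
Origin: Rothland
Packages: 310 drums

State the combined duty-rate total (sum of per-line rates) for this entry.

Line A: prepared meat product → 16-2; chilled → 16-2-2; with added sugar → 16-2-2-2. Scheduled 36%. anti-dumping (Osteria, 16-2-2): +23%; total 36% + 23% = 59%. → 59%.
Line B: bakery product → 16-3; in airtight containers → 16-3-1; with added sugar → 16-3-1-1. Scheduled 37%. Rothland agreement on 16-2: 16-3-1-1 not covered. → 37%.
Line C: prepared meat product → 16-2; chilled → 16-2-2; with no added sugar → 16-2-2-1. Scheduled 13%. anti-dumping (Osteria, 16-2-2): +23%; total 13% + 23% = 36%. → 36%.
Line D: prepared meat product → 16-2; in airtight containers → 16-2-1; with added sugar → 16-2-1-1. Scheduled 34%. Rothland agreement on 16-2: not wholly obtained. → 34%.
Sum: 59% + 37% + 36% + 34% = 166%.

166%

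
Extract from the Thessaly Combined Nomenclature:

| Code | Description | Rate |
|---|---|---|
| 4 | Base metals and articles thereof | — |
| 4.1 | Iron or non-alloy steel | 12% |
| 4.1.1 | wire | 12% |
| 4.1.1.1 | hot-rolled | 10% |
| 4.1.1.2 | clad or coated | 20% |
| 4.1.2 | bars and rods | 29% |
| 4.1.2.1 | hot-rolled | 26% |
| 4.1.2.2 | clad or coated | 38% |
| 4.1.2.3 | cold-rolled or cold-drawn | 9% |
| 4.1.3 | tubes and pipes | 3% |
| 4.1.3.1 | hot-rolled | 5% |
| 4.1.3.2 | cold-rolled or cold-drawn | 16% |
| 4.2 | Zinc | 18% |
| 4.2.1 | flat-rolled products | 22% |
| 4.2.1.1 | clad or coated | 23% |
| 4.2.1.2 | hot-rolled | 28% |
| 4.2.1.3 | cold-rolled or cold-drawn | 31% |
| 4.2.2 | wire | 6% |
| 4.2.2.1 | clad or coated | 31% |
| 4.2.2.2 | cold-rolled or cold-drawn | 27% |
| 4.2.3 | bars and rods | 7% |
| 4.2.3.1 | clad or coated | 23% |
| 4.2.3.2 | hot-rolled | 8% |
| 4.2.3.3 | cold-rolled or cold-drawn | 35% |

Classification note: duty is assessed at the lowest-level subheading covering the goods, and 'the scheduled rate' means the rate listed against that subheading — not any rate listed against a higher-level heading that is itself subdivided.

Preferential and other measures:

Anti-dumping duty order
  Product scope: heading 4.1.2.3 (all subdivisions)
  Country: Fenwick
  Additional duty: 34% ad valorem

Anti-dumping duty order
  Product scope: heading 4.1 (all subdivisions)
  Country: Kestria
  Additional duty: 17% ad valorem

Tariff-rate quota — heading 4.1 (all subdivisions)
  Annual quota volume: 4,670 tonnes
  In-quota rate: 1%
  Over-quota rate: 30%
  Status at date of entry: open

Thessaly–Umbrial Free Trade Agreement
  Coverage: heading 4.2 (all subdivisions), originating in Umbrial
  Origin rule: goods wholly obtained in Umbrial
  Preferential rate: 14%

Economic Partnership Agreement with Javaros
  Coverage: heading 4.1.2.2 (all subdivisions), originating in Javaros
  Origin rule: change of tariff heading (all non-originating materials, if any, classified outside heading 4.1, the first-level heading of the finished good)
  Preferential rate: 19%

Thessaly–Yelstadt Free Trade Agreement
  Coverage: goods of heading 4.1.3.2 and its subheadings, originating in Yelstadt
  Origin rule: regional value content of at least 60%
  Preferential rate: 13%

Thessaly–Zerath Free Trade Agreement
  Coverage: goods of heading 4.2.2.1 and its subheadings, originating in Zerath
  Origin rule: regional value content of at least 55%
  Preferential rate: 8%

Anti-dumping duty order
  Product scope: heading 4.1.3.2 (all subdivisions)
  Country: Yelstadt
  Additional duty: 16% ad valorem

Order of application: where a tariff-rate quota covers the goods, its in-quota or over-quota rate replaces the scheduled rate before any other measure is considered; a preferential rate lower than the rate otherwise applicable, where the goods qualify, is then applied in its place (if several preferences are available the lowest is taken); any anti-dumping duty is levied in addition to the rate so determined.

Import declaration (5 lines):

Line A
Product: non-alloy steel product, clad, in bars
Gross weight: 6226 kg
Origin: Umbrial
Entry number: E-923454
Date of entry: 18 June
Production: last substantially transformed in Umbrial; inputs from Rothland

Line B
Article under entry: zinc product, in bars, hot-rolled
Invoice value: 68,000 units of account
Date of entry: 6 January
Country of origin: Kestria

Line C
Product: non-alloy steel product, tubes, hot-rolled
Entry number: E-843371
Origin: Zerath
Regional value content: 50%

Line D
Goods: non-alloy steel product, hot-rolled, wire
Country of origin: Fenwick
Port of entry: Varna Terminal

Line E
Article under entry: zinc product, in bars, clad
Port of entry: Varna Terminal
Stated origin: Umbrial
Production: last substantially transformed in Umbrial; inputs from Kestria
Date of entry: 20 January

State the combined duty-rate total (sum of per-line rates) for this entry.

Line A: non-alloy steel → 4.1; in bars → 4.1.2; clad → 4.1.2.2. Scheduled 38%. quota on 4.1 open → in-quota 1%; Umbrial agreement on 4.2: 4.1.2.2 not covered. → 1%.
Line B: zinc → 4.2; in bars → 4.2.3; hot-rolled → 4.2.3.2. Scheduled 8%. No special measure applies. → 8%.
Line C: non-alloy steel → 4.1; tubes → 4.1.3; hot-rolled → 4.1.3.1. Scheduled 5%. quota on 4.1 open → in-quota 1%; Zerath agreement on 4.2.2.1: 4.1.3.1 not covered. → 1%.
Line D: non-alloy steel → 4.1; wire → 4.1.1; hot-rolled → 4.1.1.1. Scheduled 10%. quota on 4.1 open → in-quota 1%. → 1%.
Line E: zinc → 4.2; in bars → 4.2.3; clad → 4.2.3.1. Scheduled 23%. Umbrial agreement on 4.2: not wholly obtained. → 23%.
Sum: 1% + 8% + 1% + 1% + 23% = 34%.

34%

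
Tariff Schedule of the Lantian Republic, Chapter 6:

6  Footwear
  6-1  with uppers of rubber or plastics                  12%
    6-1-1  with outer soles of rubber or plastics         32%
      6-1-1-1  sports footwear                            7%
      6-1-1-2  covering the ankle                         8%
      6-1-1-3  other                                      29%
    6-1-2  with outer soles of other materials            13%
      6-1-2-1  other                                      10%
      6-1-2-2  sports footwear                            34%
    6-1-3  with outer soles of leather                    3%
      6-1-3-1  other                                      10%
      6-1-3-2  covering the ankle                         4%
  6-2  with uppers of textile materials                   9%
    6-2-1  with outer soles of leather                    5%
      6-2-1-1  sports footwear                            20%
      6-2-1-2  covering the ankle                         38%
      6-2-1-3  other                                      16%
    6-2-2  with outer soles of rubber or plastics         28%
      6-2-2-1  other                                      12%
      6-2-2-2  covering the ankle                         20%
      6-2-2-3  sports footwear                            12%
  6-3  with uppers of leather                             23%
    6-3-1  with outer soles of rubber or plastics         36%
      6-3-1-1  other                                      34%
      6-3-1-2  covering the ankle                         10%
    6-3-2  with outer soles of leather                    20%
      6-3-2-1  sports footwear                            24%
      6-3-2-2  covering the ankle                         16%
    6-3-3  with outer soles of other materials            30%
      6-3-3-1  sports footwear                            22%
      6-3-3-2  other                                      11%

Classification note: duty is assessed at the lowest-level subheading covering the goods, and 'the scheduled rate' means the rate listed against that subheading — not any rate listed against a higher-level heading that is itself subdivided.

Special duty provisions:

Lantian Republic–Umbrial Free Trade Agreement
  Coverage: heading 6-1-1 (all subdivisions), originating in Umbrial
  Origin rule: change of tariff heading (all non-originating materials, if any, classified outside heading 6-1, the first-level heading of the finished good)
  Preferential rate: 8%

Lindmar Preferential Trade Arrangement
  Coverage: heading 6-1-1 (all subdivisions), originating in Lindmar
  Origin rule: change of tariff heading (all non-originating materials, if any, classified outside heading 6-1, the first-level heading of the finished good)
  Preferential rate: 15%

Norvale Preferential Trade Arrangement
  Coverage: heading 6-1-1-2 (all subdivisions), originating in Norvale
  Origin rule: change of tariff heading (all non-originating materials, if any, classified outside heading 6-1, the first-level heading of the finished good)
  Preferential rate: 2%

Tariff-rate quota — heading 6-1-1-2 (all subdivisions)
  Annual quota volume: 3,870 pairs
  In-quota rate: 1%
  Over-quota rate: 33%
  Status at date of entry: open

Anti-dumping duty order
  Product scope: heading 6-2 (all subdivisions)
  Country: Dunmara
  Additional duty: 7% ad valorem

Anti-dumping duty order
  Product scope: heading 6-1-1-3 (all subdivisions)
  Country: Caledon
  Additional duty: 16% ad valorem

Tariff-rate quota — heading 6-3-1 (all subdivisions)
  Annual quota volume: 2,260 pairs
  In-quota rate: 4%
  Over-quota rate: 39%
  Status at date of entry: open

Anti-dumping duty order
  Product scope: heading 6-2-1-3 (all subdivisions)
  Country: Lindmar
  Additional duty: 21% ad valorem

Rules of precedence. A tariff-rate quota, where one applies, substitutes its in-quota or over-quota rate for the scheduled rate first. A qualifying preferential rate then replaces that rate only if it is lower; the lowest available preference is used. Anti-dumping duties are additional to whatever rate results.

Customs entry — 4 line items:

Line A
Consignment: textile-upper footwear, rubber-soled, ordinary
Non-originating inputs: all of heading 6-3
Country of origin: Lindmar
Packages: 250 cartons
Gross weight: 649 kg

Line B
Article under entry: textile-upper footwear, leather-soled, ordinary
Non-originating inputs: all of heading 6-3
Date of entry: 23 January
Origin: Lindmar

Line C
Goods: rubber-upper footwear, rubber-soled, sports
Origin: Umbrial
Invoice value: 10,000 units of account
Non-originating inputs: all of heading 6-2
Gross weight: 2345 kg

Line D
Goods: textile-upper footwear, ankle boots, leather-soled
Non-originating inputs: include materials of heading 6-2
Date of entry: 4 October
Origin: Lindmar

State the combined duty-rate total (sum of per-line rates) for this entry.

94%

Line A: textile-upper → 6-2; rubber-soled → 6-2-2; ordinary → 6-2-2-1. Scheduled 12%. Lindmar agreement on 6-1-1: 6-2-2-1 not covered. → 12%.
Line B: textile-upper → 6-2; leather-soled → 6-2-1; ordinary → 6-2-1-3. Scheduled 16%. Lindmar agreement on 6-1-1: 6-2-1-3 not covered; anti-dumping (Lindmar, 6-2-1-3): +21%; total 16% + 21% = 37%. → 37%.
Line C: rubber-upper → 6-1; rubber-soled → 6-1-1; sports → 6-1-1-1. Scheduled 7%. Umbrial agreement on 6-1-1: CTH met → 8% available; preference 8% not lower than 7% → no reduction. → 7%.
Line D: textile-upper → 6-2; leather-soled → 6-2-1; ankle boots → 6-2-1-2. Scheduled 38%. Lindmar agreement on 6-1-1: 6-2-1-2 not covered. → 38%.
Sum: 12% + 37% + 7% + 38% = 94%.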